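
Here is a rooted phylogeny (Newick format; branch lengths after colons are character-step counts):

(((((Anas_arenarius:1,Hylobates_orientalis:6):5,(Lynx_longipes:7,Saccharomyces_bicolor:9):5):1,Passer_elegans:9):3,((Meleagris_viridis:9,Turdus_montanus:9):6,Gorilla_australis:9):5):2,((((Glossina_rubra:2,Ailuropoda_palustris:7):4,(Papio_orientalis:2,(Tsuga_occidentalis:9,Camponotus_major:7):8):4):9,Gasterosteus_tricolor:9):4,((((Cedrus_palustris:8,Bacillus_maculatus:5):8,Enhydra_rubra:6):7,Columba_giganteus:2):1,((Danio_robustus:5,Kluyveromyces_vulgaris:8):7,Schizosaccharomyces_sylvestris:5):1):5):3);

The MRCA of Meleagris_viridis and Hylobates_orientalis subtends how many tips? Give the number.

The MRCA of Meleagris_viridis and Hylobates_orientalis is the node subtending ((((Anas_arenarius,Hylobates_orientalis),(Lynx_longipes,Saccharomyces_bicolor)),Passer_elegans),((Meleagris_viridis,Turdus_montanus),Gorilla_australis)).
That clade contains 8 terminal taxa: Anas_arenarius, Gorilla_australis, Hylobates_orientalis, Lynx_longipes, Meleagris_viridis, Passer_elegans, Saccharomyces_bicolor, Turdus_montanus.

8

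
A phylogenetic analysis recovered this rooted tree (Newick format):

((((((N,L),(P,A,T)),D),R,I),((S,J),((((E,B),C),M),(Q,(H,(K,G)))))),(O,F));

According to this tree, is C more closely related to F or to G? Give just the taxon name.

G

The MRCA of C and G subtends ((((E,B),C),M),(Q,(H,(K,G)))) (8 taxa).
The MRCA of C and F is the root, subtending the entire tree (20 taxa).
The first is nested inside the second, so C shares a more recent common ancestor with G.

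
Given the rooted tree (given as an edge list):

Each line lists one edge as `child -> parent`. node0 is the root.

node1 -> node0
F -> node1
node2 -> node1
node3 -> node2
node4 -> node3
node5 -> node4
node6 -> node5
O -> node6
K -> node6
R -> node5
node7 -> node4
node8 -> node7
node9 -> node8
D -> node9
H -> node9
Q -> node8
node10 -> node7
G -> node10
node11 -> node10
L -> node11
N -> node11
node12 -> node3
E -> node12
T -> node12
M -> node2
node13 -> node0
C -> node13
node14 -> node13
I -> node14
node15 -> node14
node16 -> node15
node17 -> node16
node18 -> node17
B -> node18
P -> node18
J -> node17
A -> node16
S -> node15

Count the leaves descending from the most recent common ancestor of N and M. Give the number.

The MRCA of N and M is the node subtending (((((O,K),R),(((D,H),Q),(G,(L,N)))),(E,T)),M).
That clade contains 12 terminal taxa: D, E, G, H, K, L, M, N, O, Q, R, T.

12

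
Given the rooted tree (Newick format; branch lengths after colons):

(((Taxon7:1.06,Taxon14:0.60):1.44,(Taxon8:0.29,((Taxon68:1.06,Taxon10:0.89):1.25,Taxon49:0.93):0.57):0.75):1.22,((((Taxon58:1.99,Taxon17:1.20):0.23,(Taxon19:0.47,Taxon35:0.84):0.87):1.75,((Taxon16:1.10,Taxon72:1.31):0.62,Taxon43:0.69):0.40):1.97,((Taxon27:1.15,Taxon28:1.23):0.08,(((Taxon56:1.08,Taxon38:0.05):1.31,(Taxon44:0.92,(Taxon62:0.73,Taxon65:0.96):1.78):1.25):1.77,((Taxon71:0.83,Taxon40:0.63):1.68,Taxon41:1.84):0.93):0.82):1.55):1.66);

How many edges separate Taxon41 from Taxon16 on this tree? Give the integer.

8

The MRCA of Taxon41 and Taxon16 is the node subtending ((((Taxon58,Taxon17),(Taxon19,Taxon35)),((Taxon16,Taxon72),Taxon43)),((Taxon27,Taxon28),(((Taxon56,Taxon38),(Taxon44,(Taxon62,Taxon65))),((Taxon71,Taxon40),Taxon41)))).
From Taxon41 up to that node: 4 branches. From Taxon16 up to the same node: 4 branches. Total: 4 + 4 = 8.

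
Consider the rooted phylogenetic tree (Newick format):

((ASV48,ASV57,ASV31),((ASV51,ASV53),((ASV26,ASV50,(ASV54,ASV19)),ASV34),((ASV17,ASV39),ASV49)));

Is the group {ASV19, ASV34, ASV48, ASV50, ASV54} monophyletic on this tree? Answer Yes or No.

The MRCA of the listed taxa is the root, so the smallest clade containing them is the whole tree.
That clade also contains ASV17, ASV26, ASV31, ASV39, ASV49, ASV51, ASV53, ASV57, which are not in the proposed group, so the group is not monophyletic.

No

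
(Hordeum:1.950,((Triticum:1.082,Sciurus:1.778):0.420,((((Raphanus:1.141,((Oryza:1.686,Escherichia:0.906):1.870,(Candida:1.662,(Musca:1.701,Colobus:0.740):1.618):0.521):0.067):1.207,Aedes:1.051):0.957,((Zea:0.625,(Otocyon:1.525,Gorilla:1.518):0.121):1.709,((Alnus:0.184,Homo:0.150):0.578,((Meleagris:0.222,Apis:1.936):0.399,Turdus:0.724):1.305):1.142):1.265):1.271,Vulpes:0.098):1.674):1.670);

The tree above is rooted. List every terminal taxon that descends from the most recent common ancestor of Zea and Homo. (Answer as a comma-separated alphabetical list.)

Tracing Zea: it sits inside (Zea,(Otocyon,Gorilla)).
Tracing Homo: it sits inside (Alnus,Homo).
The smallest clade enclosing both is ((Zea,(Otocyon,Gorilla)),((Alnus,Homo),((Meleagris,Apis),Turdus))); the answer is its 8 terminal taxa in alphabetical order.

Alnus, Apis, Gorilla, Homo, Meleagris, Otocyon, Turdus, Zea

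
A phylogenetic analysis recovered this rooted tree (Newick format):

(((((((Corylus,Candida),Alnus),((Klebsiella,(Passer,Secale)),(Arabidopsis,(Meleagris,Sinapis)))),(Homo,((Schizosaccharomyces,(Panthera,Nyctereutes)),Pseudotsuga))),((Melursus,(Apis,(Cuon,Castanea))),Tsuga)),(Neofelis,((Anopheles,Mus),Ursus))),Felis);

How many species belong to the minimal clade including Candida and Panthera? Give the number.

14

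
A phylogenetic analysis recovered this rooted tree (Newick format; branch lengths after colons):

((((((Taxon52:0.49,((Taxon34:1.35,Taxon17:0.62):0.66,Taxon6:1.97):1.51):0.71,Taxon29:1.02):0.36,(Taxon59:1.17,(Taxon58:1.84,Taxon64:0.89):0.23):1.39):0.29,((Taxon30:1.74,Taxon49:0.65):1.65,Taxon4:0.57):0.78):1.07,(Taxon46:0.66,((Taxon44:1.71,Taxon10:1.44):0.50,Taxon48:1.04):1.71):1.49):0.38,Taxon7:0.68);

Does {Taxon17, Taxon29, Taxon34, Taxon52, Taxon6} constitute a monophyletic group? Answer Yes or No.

The most recent common ancestor of these taxa subtends ((Taxon52,((Taxon34,Taxon17),Taxon6)),Taxon29).
That clade has exactly 5 tips — every listed taxon and nothing else — so the group is monophyletic.

Yes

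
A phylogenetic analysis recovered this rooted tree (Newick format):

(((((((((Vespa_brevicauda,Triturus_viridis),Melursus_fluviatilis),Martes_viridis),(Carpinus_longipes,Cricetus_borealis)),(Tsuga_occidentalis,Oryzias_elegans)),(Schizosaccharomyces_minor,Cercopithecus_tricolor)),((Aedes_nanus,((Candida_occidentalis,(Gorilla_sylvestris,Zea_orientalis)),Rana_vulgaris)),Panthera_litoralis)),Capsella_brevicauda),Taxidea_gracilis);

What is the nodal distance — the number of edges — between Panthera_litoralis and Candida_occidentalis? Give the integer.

5

The MRCA of Panthera_litoralis and Candida_occidentalis is the node subtending ((Aedes_nanus,((Candida_occidentalis,(Gorilla_sylvestris,Zea_orientalis)),Rana_vulgaris)),Panthera_litoralis).
From Panthera_litoralis up to that node: 1 branch. From Candida_occidentalis up to the same node: 4 branches. Total: 1 + 4 = 5.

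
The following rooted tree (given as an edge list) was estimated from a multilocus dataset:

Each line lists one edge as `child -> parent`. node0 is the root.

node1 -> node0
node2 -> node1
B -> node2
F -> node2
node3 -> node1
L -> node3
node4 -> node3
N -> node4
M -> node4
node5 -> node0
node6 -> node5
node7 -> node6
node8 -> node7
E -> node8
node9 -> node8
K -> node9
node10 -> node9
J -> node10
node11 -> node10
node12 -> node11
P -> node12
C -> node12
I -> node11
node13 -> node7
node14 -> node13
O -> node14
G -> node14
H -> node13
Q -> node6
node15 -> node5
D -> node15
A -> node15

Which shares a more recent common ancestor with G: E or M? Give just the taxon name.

The MRCA of G and E subtends ((E,(K,(J,((P,C),I)))),((O,G),H)) (9 taxa).
The MRCA of G and M is the root, subtending the entire tree (17 taxa).
The first is nested inside the second, so G shares a more recent common ancestor with E.

E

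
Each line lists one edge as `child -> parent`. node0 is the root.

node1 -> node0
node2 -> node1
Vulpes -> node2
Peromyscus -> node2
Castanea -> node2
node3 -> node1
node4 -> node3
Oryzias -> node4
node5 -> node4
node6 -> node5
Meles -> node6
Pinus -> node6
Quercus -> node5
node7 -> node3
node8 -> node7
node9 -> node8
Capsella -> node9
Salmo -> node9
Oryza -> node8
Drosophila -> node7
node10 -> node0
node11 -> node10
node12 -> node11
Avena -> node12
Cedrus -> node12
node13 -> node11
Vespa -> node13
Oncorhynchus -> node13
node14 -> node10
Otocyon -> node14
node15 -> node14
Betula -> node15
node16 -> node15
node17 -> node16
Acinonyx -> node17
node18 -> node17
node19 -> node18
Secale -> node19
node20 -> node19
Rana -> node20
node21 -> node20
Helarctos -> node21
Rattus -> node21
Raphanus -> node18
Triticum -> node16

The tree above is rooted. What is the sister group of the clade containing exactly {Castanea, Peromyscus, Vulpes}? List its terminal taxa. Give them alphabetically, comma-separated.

Capsella, Drosophila, Meles, Oryza, Oryzias, Pinus, Quercus, Salmo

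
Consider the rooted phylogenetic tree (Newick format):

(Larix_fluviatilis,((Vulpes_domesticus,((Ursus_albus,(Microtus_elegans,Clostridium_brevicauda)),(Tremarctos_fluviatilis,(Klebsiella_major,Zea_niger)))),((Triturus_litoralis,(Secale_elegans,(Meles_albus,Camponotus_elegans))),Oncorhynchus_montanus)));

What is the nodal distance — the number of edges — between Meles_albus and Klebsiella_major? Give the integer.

The MRCA of Meles_albus and Klebsiella_major is the node subtending ((Vulpes_domesticus,((Ursus_albus,(Microtus_elegans,Clostridium_brevicauda)),(Tremarctos_fluviatilis,(Klebsiella_major,Zea_niger)))),((Triturus_litoralis,(Secale_elegans,(Meles_albus,Camponotus_elegans))),Oncorhynchus_montanus)).
From Meles_albus up to that node: 5 branches. From Klebsiella_major up to the same node: 5 branches. Total: 5 + 5 = 10.

10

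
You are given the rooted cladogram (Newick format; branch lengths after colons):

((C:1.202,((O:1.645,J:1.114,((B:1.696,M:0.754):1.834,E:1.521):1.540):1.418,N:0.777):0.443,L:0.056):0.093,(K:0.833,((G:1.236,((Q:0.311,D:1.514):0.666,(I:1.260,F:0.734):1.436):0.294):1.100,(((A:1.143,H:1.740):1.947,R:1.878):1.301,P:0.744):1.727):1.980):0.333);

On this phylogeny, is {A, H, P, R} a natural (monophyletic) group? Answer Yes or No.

Yes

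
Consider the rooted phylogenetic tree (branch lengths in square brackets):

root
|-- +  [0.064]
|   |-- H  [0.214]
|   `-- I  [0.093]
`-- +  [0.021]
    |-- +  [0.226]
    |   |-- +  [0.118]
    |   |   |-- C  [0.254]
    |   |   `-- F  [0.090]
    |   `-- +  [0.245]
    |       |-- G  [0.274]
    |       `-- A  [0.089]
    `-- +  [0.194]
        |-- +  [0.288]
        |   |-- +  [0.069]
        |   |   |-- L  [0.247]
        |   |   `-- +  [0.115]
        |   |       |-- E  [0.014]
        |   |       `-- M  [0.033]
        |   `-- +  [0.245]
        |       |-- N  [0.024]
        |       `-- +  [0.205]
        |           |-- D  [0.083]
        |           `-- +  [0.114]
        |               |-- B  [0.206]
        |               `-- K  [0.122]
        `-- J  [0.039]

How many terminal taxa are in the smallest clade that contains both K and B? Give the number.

The MRCA of K and B is the node subtending (B,K).
That clade contains 2 terminal taxa: B, K.

2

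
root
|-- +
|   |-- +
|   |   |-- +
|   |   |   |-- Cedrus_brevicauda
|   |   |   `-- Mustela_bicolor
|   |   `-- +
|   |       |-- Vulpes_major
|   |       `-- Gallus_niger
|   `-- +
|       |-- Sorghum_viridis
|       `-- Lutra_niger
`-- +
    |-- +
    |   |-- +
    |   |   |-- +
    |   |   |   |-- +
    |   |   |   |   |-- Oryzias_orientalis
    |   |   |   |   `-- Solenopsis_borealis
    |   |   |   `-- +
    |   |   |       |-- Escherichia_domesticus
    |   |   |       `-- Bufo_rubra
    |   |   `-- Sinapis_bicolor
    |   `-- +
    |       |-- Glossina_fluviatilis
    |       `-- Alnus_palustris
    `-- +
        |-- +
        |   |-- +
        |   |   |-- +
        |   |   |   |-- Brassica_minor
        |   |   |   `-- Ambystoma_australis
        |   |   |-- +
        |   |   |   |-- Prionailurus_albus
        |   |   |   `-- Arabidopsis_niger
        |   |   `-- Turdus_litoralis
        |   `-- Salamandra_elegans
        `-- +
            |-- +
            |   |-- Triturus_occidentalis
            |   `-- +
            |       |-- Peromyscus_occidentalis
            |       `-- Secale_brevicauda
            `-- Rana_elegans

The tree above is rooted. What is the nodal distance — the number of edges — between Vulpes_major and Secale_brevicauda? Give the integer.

10

The MRCA of Vulpes_major and Secale_brevicauda is the root of the tree.
From Vulpes_major up to that node: 4 branches. From Secale_brevicauda up to the same node: 6 branches. Total: 4 + 6 = 10.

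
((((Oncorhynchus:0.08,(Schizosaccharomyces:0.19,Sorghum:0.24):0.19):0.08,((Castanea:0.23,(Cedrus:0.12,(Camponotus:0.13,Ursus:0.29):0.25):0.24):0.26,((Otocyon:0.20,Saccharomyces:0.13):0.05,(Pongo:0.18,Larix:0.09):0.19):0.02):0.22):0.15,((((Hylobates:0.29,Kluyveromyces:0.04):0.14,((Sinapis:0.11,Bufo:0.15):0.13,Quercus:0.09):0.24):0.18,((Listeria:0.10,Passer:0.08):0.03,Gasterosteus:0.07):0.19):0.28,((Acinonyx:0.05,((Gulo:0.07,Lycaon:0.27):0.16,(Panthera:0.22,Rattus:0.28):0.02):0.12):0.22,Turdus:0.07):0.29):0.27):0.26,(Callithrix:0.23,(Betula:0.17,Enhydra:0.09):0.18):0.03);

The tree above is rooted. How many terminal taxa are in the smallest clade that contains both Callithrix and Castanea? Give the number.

28

The MRCA of Callithrix and Castanea is the root, so the clade is the entire tree.
That clade contains 28 terminal taxa: Acinonyx, Betula, Bufo, Callithrix, Camponotus, Castanea, Cedrus, Enhydra, Gasterosteus, Gulo, Hylobates, Kluyveromyces, Larix, Listeria, Lycaon, Oncorhynchus, Otocyon, Panthera, Passer, Pongo, Quercus, Rattus, Saccharomyces, Schizosaccharomyces, Sinapis, Sorghum, Turdus, Ursus.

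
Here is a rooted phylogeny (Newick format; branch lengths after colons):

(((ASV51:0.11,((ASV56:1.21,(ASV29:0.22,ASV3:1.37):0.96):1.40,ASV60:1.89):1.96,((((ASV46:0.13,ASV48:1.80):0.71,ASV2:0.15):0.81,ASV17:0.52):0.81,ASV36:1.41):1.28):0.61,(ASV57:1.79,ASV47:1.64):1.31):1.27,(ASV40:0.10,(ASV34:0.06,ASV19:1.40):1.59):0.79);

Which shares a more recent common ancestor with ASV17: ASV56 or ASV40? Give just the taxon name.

ASV56

The MRCA of ASV17 and ASV56 subtends (ASV51,((ASV56,(ASV29,ASV3)),ASV60),((((ASV46,ASV48),ASV2),ASV17),ASV36)) (10 taxa).
The MRCA of ASV17 and ASV40 is the root, subtending the entire tree (15 taxa).
The first is nested inside the second, so ASV17 shares a more recent common ancestor with ASV56.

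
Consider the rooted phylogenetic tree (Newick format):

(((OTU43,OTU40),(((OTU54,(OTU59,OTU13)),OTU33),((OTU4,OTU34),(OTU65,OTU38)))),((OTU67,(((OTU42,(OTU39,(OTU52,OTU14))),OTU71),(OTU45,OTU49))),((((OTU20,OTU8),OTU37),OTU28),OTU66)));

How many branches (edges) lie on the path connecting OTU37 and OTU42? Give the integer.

9

The MRCA of OTU37 and OTU42 is the node subtending ((OTU67,(((OTU42,(OTU39,(OTU52,OTU14))),OTU71),(OTU45,OTU49))),((((OTU20,OTU8),OTU37),OTU28),OTU66)).
From OTU37 up to that node: 4 branches. From OTU42 up to the same node: 5 branches. Total: 4 + 5 = 9.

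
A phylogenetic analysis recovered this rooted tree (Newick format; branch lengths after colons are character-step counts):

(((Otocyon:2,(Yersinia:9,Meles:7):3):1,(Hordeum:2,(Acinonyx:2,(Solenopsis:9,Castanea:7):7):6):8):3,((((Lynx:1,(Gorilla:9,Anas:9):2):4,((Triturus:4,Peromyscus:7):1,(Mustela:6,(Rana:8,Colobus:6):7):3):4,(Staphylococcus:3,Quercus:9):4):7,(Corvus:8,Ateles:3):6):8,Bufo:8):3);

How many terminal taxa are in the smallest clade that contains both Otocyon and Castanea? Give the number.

7

The MRCA of Otocyon and Castanea is the node subtending ((Otocyon,(Yersinia,Meles)),(Hordeum,(Acinonyx,(Solenopsis,Castanea)))).
That clade contains 7 terminal taxa: Acinonyx, Castanea, Hordeum, Meles, Otocyon, Solenopsis, Yersinia.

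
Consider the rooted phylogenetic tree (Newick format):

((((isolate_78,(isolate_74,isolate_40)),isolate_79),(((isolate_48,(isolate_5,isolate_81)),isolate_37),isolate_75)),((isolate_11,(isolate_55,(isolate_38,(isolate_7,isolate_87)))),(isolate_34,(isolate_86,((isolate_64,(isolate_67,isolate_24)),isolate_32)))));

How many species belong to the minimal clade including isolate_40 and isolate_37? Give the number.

9

The MRCA of isolate_40 and isolate_37 is the node subtending (((isolate_78,(isolate_74,isolate_40)),isolate_79),(((isolate_48,(isolate_5,isolate_81)),isolate_37),isolate_75)).
That clade contains 9 terminal taxa: isolate_37, isolate_40, isolate_48, isolate_5, isolate_74, isolate_75, isolate_78, isolate_79, isolate_81.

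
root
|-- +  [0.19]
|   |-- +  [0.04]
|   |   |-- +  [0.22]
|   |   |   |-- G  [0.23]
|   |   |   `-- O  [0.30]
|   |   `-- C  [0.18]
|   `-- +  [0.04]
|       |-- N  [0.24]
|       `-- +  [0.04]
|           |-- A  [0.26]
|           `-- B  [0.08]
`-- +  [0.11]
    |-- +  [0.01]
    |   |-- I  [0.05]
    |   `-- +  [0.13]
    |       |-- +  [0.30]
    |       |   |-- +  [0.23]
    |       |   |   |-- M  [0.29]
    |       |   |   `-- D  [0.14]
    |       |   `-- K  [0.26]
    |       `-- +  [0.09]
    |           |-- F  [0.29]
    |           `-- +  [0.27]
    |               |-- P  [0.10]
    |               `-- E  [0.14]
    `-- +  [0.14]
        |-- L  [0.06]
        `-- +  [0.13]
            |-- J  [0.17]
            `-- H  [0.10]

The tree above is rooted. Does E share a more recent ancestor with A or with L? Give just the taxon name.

L

The MRCA of E and L subtends ((I,(((M,D),K),(F,(P,E)))),(L,(J,H))) (10 taxa).
The MRCA of E and A is the root, subtending the entire tree (16 taxa).
The first is nested inside the second, so E shares a more recent common ancestor with L.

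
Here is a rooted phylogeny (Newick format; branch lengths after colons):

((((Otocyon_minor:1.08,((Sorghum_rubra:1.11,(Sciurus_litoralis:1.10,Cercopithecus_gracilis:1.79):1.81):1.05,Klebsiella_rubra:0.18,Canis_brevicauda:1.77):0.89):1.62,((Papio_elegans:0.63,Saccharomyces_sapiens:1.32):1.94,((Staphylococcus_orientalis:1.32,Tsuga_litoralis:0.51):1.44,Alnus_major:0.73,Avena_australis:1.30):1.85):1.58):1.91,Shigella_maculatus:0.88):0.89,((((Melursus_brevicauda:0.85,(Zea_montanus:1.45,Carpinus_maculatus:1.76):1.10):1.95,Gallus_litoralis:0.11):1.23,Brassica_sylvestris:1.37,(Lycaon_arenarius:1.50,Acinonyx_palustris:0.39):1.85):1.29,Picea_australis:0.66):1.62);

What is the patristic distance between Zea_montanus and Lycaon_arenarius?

The path runs Zea_montanus → … → MRCA → … → Lycaon_arenarius; the MRCA is the node subtending (((Melursus_brevicauda,(Zea_montanus,Carpinus_maculatus)),Gallus_litoralis),Brassica_sylvestris,(Lycaon_arenarius,Acinonyx_palustris)).
Branch lengths along that path: 1.45 + 1.10 + 1.95 + 1.23 + 1.85 + 1.50 = 9.08.

9.08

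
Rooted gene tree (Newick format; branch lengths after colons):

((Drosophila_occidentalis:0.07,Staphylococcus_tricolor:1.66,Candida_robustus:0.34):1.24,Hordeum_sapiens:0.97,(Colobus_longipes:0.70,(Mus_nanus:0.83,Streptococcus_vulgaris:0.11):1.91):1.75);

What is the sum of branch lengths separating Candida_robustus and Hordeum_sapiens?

The path runs Candida_robustus → … → MRCA → … → Hordeum_sapiens; the MRCA is the root of the tree.
Branch lengths along that path: 0.34 + 1.24 + 0.97 = 2.55.

2.55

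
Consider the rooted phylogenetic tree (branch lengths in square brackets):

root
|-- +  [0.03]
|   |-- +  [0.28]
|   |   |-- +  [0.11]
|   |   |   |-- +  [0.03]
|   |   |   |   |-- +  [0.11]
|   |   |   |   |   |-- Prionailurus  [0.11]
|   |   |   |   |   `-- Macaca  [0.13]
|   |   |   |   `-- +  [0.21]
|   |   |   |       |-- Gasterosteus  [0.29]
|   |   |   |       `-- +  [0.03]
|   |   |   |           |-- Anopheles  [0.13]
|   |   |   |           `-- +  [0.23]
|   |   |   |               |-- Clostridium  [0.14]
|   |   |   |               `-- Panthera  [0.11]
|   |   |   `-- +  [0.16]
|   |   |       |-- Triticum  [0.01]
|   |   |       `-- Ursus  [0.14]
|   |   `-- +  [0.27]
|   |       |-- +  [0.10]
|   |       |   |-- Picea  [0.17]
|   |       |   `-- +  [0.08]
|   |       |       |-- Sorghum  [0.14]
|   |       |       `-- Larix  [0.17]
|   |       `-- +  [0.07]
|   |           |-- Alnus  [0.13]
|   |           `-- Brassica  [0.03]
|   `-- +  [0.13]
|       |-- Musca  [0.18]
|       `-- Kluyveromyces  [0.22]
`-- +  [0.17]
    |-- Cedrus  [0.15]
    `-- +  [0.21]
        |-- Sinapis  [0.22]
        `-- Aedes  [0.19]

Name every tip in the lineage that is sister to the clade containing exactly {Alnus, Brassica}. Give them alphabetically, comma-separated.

The clade containing exactly {Alnus, Brassica} attaches to the tree at the node subtending ((Picea,(Sorghum,Larix)),(Alnus,Brassica)).
The other lineage descending from that same node — the sister group — is (Picea,(Sorghum,Larix)); its 3 tips in alphabetical order are the answer.

Larix, Picea, Sorghum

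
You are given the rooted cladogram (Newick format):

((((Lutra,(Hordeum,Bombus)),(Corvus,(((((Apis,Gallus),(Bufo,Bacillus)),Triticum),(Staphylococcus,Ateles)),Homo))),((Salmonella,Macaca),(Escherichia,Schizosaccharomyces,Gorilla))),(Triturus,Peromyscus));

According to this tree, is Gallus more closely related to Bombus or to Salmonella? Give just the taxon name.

Bombus

The MRCA of Gallus and Bombus subtends ((Lutra,(Hordeum,Bombus)),(Corvus,(((((Apis,Gallus),(Bufo,Bacillus)),Triticum),(Staphylococcus,Ateles)),Homo))) (12 taxa).
The MRCA of Gallus and Salmonella subtends (((Lutra,(Hordeum,Bombus)),(Corvus,(((((Apis,Gallus),(Bufo,Bacillus)),Triticum),(Staphylococcus,Ateles)),Homo))),((Salmonella,Macaca),(Escherichia,Schizosaccharomyces,Gorilla))) (17 taxa).
The first is nested inside the second, so Gallus shares a more recent common ancestor with Bombus.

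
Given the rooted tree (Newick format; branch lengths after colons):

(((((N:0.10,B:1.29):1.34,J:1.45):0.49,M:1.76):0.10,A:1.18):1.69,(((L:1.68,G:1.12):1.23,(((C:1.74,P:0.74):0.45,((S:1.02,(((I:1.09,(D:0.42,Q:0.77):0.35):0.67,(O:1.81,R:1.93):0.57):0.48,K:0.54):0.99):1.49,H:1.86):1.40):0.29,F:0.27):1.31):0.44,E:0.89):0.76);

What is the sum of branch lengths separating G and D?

The path runs G → … → MRCA → … → D; the MRCA is the node subtending ((L,G),(((C,P),((S,(((I,(D,Q)),(O,R)),K)),H)),F)).
Branch lengths along that path: 1.12 + 1.23 + 1.31 + 0.29 + 1.40 + 1.49 + 0.99 + 0.48 + 0.67 + 0.35 + 0.42 = 9.75.

9.75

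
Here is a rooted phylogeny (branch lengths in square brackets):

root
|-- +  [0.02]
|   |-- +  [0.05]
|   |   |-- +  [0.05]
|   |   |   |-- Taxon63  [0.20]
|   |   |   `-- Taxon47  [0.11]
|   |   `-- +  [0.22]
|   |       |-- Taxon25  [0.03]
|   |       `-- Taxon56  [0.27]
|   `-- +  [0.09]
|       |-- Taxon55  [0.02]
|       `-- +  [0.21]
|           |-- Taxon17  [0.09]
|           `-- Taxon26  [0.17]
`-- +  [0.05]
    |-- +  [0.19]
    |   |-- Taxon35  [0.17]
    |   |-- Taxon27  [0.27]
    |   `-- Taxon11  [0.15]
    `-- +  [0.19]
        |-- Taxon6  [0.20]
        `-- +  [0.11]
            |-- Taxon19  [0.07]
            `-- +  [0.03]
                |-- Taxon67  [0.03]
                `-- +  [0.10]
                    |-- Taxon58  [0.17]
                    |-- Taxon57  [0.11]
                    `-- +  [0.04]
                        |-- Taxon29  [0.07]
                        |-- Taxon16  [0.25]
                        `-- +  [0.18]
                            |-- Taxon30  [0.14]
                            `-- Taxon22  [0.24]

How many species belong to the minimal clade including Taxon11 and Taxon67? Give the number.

12

The MRCA of Taxon11 and Taxon67 is the node subtending ((Taxon35,Taxon27,Taxon11),(Taxon6,(Taxon19,(Taxon67,(Taxon58,Taxon57,(Taxon29,Taxon16,(Taxon30,Taxon22))))))).
That clade contains 12 terminal taxa: Taxon11, Taxon16, Taxon19, Taxon22, Taxon27, Taxon29, Taxon30, Taxon35, Taxon57, Taxon58, Taxon6, Taxon67.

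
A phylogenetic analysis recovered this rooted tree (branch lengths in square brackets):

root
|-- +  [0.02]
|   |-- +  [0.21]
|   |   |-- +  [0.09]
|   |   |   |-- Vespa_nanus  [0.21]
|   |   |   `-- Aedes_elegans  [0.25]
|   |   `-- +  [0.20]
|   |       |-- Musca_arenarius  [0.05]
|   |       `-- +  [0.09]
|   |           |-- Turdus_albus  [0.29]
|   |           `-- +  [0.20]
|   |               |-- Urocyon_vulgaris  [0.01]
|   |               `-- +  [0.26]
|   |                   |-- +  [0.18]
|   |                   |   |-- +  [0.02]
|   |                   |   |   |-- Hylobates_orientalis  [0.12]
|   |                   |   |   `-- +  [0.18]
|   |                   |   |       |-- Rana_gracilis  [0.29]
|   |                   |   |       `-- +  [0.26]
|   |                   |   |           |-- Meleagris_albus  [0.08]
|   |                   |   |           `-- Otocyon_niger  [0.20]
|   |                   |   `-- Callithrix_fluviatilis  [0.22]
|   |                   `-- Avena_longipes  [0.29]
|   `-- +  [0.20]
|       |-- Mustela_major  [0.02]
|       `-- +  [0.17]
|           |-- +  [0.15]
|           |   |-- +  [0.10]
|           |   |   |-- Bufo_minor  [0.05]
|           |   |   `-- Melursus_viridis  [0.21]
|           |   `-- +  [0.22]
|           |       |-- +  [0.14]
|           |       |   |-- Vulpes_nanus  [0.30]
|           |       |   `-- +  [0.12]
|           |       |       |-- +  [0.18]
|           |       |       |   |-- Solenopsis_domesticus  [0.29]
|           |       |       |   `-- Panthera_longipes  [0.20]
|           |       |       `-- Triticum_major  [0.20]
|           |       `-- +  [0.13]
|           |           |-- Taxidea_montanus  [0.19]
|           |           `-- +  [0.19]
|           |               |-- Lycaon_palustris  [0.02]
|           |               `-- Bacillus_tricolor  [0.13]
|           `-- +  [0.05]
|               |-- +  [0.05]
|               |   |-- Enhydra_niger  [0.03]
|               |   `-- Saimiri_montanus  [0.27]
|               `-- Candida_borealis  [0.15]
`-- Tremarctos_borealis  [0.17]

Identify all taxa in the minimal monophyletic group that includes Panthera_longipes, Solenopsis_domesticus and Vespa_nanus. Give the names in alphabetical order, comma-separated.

Tracing Panthera_longipes: it sits inside (Solenopsis_domesticus,Panthera_longipes).
Tracing Solenopsis_domesticus: it sits inside (Solenopsis_domesticus,Panthera_longipes).
Tracing Vespa_nanus: it sits inside (Vespa_nanus,Aedes_elegans).
The smallest clade enclosing all 3 is (((Vespa_nanus,Aedes_elegans),(Musca_arenarius,(Turdus_albus,(Urocyon_vulgaris,(((Hylobates_orientalis,(Rana_gracilis,(Meleagris_albus,Otocyon_niger))),Callithrix_fluviatilis),Avena_longipes))))),(Mustela_major,(((Bufo_minor,Melursus_viridis),((Vulpes_nanus,((Solenopsis_domesticus,Panthera_longipes),Triticum_major)),(Taxidea_montanus,(Lycaon_palustris,Bacillus_tricolor)))),((Enhydra_niger,Saimiri_montanus),Candida_borealis)))); the answer is its 24 terminal taxa in alphabetical order.

Aedes_elegans, Avena_longipes, Bacillus_tricolor, Bufo_minor, Callithrix_fluviatilis, Candida_borealis, Enhydra_niger, Hylobates_orientalis, Lycaon_palustris, Meleagris_albus, Melursus_viridis, Musca_arenarius, Mustela_major, Otocyon_niger, Panthera_longipes, Rana_gracilis, Saimiri_montanus, Solenopsis_domesticus, Taxidea_montanus, Triticum_major, Turdus_albus, Urocyon_vulgaris, Vespa_nanus, Vulpes_nanus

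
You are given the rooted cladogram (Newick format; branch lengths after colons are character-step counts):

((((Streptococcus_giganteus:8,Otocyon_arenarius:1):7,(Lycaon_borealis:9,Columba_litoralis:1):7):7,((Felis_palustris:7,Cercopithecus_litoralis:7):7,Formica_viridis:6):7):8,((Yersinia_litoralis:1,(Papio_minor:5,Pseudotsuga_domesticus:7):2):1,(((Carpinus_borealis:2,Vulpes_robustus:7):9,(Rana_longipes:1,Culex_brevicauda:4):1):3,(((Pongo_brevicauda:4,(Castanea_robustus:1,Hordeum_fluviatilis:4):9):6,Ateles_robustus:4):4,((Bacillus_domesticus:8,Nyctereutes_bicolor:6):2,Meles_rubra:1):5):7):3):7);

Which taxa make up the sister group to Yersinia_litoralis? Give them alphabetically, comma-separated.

Papio_minor, Pseudotsuga_domesticus

Yersinia_litoralis attaches to the tree at the node subtending (Yersinia_litoralis,(Papio_minor,Pseudotsuga_domesticus)).
The other lineage descending from that same node — the sister group — is (Papio_minor,Pseudotsuga_domesticus); its 2 tips in alphabetical order are the answer.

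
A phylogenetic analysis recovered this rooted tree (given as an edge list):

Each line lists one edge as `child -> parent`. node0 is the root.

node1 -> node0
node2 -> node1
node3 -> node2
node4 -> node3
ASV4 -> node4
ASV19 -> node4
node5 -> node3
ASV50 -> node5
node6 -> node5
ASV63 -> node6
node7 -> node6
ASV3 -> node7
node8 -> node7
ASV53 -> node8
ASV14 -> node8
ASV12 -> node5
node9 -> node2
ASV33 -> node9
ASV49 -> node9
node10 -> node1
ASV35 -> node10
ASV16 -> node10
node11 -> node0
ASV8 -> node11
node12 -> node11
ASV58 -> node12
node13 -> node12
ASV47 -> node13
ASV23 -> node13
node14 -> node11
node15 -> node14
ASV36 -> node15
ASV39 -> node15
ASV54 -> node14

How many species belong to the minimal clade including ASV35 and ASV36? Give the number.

19

The MRCA of ASV35 and ASV36 is the root, so the clade is the entire tree.
That clade contains 19 terminal taxa: ASV12, ASV14, ASV16, ASV19, ASV23, ASV3, ASV33, ASV35, ASV36, ASV39, ASV4, ASV47, ASV49, ASV50, ASV53, ASV54, ASV58, ASV63, ASV8.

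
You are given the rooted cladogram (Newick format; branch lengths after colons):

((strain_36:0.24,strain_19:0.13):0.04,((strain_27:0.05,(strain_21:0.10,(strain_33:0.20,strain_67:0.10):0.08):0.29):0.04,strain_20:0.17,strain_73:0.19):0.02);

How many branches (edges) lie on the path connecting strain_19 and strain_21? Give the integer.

6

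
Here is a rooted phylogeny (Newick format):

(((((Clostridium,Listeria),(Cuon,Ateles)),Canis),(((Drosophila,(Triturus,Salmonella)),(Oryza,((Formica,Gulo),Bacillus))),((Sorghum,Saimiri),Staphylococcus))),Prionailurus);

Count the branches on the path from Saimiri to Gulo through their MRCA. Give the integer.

8

The MRCA of Saimiri and Gulo is the node subtending (((Drosophila,(Triturus,Salmonella)),(Oryza,((Formica,Gulo),Bacillus))),((Sorghum,Saimiri),Staphylococcus)).
From Saimiri up to that node: 3 branches. From Gulo up to the same node: 5 branches. Total: 3 + 5 = 8.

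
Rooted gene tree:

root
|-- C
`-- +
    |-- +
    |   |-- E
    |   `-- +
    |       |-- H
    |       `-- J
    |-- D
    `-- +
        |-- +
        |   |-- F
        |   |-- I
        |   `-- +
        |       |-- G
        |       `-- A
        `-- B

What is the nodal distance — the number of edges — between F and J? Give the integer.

The MRCA of F and J is the node subtending ((E,(H,J)),D,((F,I,(G,A)),B)).
From F up to that node: 3 branches. From J up to the same node: 3 branches. Total: 3 + 3 = 6.

6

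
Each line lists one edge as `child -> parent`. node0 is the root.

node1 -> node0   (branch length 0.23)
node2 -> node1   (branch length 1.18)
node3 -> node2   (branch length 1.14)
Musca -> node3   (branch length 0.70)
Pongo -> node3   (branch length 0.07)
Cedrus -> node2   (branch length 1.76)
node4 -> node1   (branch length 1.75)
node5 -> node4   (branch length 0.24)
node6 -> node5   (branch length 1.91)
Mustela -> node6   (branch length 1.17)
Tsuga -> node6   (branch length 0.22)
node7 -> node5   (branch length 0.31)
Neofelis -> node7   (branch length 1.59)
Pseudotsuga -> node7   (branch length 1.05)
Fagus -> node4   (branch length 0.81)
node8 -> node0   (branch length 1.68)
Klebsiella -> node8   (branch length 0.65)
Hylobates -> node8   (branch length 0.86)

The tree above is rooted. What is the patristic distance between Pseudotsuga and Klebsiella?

5.91

The path runs Pseudotsuga → … → MRCA → … → Klebsiella; the MRCA is the root of the tree.
Branch lengths along that path: 1.05 + 0.31 + 0.24 + 1.75 + 0.23 + 1.68 + 0.65 = 5.91.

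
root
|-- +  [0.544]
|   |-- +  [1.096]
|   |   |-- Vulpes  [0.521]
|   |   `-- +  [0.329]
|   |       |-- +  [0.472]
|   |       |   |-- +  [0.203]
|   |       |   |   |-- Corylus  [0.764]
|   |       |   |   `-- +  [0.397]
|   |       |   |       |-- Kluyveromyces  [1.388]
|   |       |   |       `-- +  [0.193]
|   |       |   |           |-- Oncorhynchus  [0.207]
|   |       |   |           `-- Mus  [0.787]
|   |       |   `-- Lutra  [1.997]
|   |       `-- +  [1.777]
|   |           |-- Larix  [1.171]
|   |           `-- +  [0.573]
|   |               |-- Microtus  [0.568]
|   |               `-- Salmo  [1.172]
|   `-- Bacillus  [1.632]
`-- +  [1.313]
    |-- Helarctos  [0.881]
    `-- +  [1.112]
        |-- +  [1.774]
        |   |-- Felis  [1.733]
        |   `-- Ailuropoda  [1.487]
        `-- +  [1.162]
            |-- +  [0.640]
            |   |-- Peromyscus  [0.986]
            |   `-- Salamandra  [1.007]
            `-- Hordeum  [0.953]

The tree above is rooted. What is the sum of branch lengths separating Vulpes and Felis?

8.093

The path runs Vulpes → … → MRCA → … → Felis; the MRCA is the root of the tree.
Branch lengths along that path: 0.521 + 1.096 + 0.544 + 1.313 + 1.112 + 1.774 + 1.733 = 8.093.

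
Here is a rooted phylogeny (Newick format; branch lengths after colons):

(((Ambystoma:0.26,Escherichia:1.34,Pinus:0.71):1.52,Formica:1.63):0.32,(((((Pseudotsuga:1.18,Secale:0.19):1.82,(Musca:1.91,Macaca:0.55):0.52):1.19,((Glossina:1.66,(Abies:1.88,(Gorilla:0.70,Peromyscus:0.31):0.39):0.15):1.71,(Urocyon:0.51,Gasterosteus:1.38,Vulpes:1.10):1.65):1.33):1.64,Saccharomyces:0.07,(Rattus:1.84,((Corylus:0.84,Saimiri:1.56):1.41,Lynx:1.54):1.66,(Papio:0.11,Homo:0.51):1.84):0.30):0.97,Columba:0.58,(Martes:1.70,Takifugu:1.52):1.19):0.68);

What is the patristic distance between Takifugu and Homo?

6.33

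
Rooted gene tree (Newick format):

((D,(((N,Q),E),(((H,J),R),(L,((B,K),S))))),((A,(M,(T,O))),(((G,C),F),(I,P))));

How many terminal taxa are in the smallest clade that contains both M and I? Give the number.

9

The MRCA of M and I is the node subtending ((A,(M,(T,O))),(((G,C),F),(I,P))).
That clade contains 9 terminal taxa: A, C, F, G, I, M, O, P, T.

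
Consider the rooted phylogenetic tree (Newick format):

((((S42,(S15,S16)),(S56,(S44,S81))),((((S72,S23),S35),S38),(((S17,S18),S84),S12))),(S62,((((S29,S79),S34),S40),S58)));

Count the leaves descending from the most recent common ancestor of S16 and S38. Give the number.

14

The MRCA of S16 and S38 is the node subtending (((S42,(S15,S16)),(S56,(S44,S81))),((((S72,S23),S35),S38),(((S17,S18),S84),S12))).
That clade contains 14 terminal taxa: S12, S15, S16, S17, S18, S23, S35, S38, S42, S44, S56, S72, S81, S84.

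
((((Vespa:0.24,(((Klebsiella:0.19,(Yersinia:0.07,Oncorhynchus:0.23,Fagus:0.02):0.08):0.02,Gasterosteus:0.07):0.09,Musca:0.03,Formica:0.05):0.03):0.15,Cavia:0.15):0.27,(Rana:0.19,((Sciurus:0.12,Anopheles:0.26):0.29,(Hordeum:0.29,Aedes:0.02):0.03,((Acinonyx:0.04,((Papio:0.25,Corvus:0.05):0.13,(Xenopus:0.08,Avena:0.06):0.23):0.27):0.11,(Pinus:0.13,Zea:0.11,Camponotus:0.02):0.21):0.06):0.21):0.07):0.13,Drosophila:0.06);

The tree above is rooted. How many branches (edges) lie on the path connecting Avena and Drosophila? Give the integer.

9

The MRCA of Avena and Drosophila is the root of the tree.
From Avena up to that node: 8 branches. From Drosophila up to the same node: 1 branch. Total: 8 + 1 = 9.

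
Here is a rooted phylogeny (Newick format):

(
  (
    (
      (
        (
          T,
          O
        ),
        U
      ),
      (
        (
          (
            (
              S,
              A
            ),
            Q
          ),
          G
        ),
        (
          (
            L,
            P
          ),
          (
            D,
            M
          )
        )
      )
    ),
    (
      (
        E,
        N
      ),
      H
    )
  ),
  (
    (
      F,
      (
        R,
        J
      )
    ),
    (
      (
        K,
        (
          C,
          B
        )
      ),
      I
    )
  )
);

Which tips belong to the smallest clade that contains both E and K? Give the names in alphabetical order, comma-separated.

A, B, C, D, E, F, G, H, I, J, K, L, M, N, O, P, Q, R, S, T, U

Tracing E: it sits inside (E,N).
Tracing K: it sits inside (K,(C,B)).
The smallest clade enclosing both is the whole tree (their MRCA is the root), so the answer is all 21 tips in alphabetical order.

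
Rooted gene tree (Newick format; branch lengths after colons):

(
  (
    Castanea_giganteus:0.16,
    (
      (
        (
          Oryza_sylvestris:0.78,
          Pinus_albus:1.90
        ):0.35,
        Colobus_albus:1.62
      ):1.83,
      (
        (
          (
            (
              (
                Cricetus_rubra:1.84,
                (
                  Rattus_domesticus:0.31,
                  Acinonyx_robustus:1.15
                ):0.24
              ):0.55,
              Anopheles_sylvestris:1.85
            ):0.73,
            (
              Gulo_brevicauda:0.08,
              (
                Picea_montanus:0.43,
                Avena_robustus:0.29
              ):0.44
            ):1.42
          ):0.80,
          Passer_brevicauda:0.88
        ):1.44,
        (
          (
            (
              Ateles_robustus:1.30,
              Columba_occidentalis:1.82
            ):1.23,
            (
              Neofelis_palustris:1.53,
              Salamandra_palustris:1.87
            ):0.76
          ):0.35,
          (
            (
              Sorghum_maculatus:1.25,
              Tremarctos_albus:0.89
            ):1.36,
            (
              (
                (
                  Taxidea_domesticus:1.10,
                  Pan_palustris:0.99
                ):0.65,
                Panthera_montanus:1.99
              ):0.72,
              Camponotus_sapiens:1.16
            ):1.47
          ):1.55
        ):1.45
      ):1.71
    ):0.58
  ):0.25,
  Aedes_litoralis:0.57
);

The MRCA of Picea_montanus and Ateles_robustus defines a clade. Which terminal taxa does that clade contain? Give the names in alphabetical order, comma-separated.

Tracing Picea_montanus: it sits inside (Picea_montanus,Avena_robustus).
Tracing Ateles_robustus: it sits inside (Ateles_robustus,Columba_occidentalis).
The smallest clade enclosing both is (((((Cricetus_rubra,(Rattus_domesticus,Acinonyx_robustus)),Anopheles_sylvestris),(Gulo_brevicauda,(Picea_montanus,Avena_robustus))),Passer_brevicauda),(((Ateles_robustus,Columba_occidentalis),(Neofelis_palustris,Salamandra_palustris)),((Sorghum_maculatus,Tremarctos_albus),(((Taxidea_domesticus,Pan_palustris),Panthera_montanus),Camponotus_sapiens)))); the answer is its 18 terminal taxa in alphabetical order.

Acinonyx_robustus, Anopheles_sylvestris, Ateles_robustus, Avena_robustus, Camponotus_sapiens, Columba_occidentalis, Cricetus_rubra, Gulo_brevicauda, Neofelis_palustris, Pan_palustris, Panthera_montanus, Passer_brevicauda, Picea_montanus, Rattus_domesticus, Salamandra_palustris, Sorghum_maculatus, Taxidea_domesticus, Tremarctos_albus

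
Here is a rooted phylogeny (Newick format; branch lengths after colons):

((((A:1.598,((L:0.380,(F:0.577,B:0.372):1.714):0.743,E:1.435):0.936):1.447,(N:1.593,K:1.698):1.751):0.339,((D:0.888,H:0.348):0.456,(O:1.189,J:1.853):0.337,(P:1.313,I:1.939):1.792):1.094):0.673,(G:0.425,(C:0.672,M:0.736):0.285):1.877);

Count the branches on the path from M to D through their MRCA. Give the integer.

7

The MRCA of M and D is the root of the tree.
From M up to that node: 3 branches. From D up to the same node: 4 branches. Total: 3 + 4 = 7.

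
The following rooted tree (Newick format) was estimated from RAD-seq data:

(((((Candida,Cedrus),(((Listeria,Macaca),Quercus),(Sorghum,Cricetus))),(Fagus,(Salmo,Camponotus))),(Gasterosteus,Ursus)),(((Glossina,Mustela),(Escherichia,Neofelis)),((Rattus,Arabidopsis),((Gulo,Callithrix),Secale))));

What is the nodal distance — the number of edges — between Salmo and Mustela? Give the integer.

9

The MRCA of Salmo and Mustela is the root of the tree.
From Salmo up to that node: 5 branches. From Mustela up to the same node: 4 branches. Total: 5 + 4 = 9.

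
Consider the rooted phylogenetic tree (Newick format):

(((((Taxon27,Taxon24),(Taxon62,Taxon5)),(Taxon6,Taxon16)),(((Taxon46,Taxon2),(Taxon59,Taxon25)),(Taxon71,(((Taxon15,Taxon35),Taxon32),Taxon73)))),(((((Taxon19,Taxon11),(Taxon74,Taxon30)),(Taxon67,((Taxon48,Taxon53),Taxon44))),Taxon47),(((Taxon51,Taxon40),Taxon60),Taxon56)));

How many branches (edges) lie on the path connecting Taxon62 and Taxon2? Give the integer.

8

The MRCA of Taxon62 and Taxon2 is the node subtending ((((Taxon27,Taxon24),(Taxon62,Taxon5)),(Taxon6,Taxon16)),(((Taxon46,Taxon2),(Taxon59,Taxon25)),(Taxon71,(((Taxon15,Taxon35),Taxon32),Taxon73)))).
From Taxon62 up to that node: 4 branches. From Taxon2 up to the same node: 4 branches. Total: 4 + 4 = 8.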